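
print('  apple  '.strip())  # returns apple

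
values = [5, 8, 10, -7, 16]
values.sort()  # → [-7, 5, 8, 10, 16]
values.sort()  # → [-7, 5, 8, 10, 16]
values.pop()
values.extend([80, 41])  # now [-7, 5, 8, 10, 80, 41]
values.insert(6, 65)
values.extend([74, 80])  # [-7, 5, 8, 10, 80, 41, 65, 74, 80]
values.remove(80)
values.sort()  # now [-7, 5, 8, 10, 41, 65, 74, 80]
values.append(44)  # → [-7, 5, 8, 10, 41, 65, 74, 80, 44]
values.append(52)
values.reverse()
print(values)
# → [52, 44, 80, 74, 65, 41, 10, 8, 5, -7]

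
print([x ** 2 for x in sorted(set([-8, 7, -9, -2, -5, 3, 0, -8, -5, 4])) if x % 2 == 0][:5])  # [64, 4, 0, 16]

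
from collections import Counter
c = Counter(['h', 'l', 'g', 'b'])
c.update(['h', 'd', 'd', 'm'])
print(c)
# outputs Counter({'h': 2, 'd': 2, 'l': 1, 'g': 1, 'b': 1, 'm': 1})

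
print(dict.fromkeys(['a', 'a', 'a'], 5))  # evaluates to {'a': 5}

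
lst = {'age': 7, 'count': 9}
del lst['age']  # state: {'count': 9}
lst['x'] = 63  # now {'count': 9, 'x': 63}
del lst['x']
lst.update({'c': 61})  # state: {'count': 9, 'c': 61}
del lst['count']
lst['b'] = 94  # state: {'c': 61, 'b': 94}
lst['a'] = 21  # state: {'c': 61, 'b': 94, 'a': 21}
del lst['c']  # {'b': 94, 'a': 21}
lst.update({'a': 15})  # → {'b': 94, 'a': 15}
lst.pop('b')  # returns 94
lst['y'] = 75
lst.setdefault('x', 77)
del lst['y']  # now {'a': 15, 'x': 77}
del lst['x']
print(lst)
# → {'a': 15}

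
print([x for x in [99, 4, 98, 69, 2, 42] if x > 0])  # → [99, 4, 98, 69, 2, 42]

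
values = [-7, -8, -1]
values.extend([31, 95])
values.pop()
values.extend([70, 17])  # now [-7, -8, -1, 31, 70, 17]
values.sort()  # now [-8, -7, -1, 17, 31, 70]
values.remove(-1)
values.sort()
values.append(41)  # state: [-8, -7, 17, 31, 70, 41]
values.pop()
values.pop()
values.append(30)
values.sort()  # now [-8, -7, 17, 30, 31]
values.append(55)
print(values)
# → [-8, -7, 17, 30, 31, 55]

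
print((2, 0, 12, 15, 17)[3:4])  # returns (15,)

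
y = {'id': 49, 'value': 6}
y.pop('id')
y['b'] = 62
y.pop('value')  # 6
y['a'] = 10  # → {'b': 62, 'a': 10}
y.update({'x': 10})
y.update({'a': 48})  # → {'b': 62, 'a': 48, 'x': 10}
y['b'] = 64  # {'b': 64, 'a': 48, 'x': 10}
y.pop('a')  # 48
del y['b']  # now {'x': 10}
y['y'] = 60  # {'x': 10, 'y': 60}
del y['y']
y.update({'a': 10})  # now {'x': 10, 'a': 10}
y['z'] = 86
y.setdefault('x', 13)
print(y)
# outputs {'x': 10, 'a': 10, 'z': 86}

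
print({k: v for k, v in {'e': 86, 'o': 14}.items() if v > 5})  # {'e': 86, 'o': 14}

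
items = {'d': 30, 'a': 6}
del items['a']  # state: {'d': 30}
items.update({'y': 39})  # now {'d': 30, 'y': 39}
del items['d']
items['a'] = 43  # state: {'y': 39, 'a': 43}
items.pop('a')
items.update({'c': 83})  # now {'y': 39, 'c': 83}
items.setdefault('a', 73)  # 73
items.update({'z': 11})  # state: {'y': 39, 'c': 83, 'a': 73, 'z': 11}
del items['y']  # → {'c': 83, 'a': 73, 'z': 11}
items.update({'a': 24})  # {'c': 83, 'a': 24, 'z': 11}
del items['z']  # {'c': 83, 'a': 24}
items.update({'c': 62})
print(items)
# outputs {'c': 62, 'a': 24}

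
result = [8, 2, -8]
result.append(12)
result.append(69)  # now [8, 2, -8, 12, 69]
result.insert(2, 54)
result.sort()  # [-8, 2, 8, 12, 54, 69]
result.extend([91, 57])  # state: [-8, 2, 8, 12, 54, 69, 91, 57]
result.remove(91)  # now [-8, 2, 8, 12, 54, 69, 57]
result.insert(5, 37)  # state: [-8, 2, 8, 12, 54, 37, 69, 57]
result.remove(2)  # [-8, 8, 12, 54, 37, 69, 57]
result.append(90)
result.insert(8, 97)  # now [-8, 8, 12, 54, 37, 69, 57, 90, 97]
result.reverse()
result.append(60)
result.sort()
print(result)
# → [-8, 8, 12, 37, 54, 57, 60, 69, 90, 97]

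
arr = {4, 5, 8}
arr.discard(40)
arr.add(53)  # {4, 5, 8, 53}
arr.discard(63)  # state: {4, 5, 8, 53}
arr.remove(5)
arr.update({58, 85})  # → {4, 8, 53, 58, 85}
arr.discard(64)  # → {4, 8, 53, 58, 85}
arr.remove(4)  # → {8, 53, 58, 85}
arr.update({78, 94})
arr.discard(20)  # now {8, 53, 58, 78, 85, 94}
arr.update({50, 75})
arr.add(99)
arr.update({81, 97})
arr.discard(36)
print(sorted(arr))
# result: [8, 50, 53, 58, 75, 78, 81, 85, 94, 97, 99]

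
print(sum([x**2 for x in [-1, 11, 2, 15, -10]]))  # 451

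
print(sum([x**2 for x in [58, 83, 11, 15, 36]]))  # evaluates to 11895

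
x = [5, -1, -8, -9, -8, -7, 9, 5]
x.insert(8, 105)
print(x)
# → [5, -1, -8, -9, -8, -7, 9, 5, 105]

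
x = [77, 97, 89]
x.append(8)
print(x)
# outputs [77, 97, 89, 8]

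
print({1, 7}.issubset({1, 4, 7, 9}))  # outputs True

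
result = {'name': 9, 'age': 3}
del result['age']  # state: {'name': 9}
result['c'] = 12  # {'name': 9, 'c': 12}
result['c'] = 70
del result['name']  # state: {'c': 70}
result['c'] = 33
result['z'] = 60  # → {'c': 33, 'z': 60}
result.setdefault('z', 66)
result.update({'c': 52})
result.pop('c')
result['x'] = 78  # {'z': 60, 'x': 78}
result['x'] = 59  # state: {'z': 60, 'x': 59}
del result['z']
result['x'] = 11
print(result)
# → {'x': 11}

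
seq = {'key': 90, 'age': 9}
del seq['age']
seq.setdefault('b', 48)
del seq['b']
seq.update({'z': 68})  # {'key': 90, 'z': 68}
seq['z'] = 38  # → {'key': 90, 'z': 38}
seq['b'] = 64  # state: {'key': 90, 'z': 38, 'b': 64}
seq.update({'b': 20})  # {'key': 90, 'z': 38, 'b': 20}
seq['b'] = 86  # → {'key': 90, 'z': 38, 'b': 86}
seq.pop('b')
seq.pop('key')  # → 90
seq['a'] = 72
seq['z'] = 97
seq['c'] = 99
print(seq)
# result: {'z': 97, 'a': 72, 'c': 99}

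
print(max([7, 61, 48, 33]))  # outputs 61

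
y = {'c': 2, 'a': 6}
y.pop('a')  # 6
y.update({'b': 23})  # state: {'c': 2, 'b': 23}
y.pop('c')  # 2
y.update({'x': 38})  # {'b': 23, 'x': 38}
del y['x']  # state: {'b': 23}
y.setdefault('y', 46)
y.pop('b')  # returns 23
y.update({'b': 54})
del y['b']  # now {'y': 46}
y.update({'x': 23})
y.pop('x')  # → 23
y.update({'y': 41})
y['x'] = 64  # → {'y': 41, 'x': 64}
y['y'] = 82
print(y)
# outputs {'y': 82, 'x': 64}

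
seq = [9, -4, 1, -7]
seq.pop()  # -7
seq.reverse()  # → [1, -4, 9]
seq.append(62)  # [1, -4, 9, 62]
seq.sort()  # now [-4, 1, 9, 62]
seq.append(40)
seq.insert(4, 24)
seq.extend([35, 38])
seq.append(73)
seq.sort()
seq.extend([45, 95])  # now [-4, 1, 9, 24, 35, 38, 40, 62, 73, 45, 95]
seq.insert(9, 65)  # [-4, 1, 9, 24, 35, 38, 40, 62, 73, 65, 45, 95]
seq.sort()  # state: [-4, 1, 9, 24, 35, 38, 40, 45, 62, 65, 73, 95]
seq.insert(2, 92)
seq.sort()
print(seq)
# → [-4, 1, 9, 24, 35, 38, 40, 45, 62, 65, 73, 92, 95]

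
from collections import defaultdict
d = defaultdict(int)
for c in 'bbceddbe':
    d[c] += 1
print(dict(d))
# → {'b': 3, 'c': 1, 'e': 2, 'd': 2}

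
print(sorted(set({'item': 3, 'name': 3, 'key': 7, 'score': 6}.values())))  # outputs [3, 6, 7]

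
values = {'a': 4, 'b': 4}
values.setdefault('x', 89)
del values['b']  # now {'a': 4, 'x': 89}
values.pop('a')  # 4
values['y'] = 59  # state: {'x': 89, 'y': 59}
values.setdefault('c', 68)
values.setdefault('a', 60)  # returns 60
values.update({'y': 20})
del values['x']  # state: {'y': 20, 'c': 68, 'a': 60}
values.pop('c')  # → 68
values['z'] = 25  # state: {'y': 20, 'a': 60, 'z': 25}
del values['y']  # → {'a': 60, 'z': 25}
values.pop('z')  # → 25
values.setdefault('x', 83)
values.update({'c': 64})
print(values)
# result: {'a': 60, 'x': 83, 'c': 64}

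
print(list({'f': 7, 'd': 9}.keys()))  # ['f', 'd']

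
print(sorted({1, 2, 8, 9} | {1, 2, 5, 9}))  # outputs [1, 2, 5, 8, 9]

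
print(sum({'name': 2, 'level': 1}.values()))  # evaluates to 3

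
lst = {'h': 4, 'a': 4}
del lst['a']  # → {'h': 4}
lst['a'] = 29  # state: {'h': 4, 'a': 29}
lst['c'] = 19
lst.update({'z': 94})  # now {'h': 4, 'a': 29, 'c': 19, 'z': 94}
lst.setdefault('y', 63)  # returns 63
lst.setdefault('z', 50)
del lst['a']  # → {'h': 4, 'c': 19, 'z': 94, 'y': 63}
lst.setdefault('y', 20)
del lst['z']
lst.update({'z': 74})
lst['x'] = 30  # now {'h': 4, 'c': 19, 'y': 63, 'z': 74, 'x': 30}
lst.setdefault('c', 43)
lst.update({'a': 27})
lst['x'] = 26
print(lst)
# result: {'h': 4, 'c': 19, 'y': 63, 'z': 74, 'x': 26, 'a': 27}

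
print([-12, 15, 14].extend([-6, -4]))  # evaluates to None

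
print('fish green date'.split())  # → ['fish', 'green', 'date']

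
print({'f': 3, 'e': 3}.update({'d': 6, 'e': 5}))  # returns None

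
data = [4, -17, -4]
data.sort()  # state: [-17, -4, 4]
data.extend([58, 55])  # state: [-17, -4, 4, 58, 55]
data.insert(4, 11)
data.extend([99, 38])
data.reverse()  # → [38, 99, 55, 11, 58, 4, -4, -17]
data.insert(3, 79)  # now [38, 99, 55, 79, 11, 58, 4, -4, -17]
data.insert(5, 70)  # [38, 99, 55, 79, 11, 70, 58, 4, -4, -17]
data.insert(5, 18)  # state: [38, 99, 55, 79, 11, 18, 70, 58, 4, -4, -17]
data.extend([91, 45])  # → [38, 99, 55, 79, 11, 18, 70, 58, 4, -4, -17, 91, 45]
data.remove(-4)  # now [38, 99, 55, 79, 11, 18, 70, 58, 4, -17, 91, 45]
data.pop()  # 45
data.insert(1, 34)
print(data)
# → [38, 34, 99, 55, 79, 11, 18, 70, 58, 4, -17, 91]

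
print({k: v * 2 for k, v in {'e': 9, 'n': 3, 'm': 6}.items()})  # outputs {'e': 18, 'n': 6, 'm': 12}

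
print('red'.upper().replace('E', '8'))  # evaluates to R8D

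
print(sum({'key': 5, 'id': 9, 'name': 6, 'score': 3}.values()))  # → 23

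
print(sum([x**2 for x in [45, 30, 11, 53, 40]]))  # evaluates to 7455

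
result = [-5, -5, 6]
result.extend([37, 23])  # [-5, -5, 6, 37, 23]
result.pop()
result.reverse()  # [37, 6, -5, -5]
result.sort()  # [-5, -5, 6, 37]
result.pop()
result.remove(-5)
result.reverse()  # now [6, -5]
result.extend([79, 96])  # [6, -5, 79, 96]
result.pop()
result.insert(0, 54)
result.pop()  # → 79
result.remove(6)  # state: [54, -5]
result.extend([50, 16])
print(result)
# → [54, -5, 50, 16]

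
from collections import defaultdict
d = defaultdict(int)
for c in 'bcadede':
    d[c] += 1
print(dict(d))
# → {'b': 1, 'c': 1, 'a': 1, 'd': 2, 'e': 2}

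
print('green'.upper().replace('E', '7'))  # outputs GR77N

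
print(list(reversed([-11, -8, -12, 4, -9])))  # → [-9, 4, -12, -8, -11]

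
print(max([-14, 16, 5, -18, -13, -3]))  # 16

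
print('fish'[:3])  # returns fis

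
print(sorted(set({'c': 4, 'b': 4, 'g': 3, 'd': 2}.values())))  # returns [2, 3, 4]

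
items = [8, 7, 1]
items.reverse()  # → [1, 7, 8]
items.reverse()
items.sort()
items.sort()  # [1, 7, 8]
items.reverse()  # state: [8, 7, 1]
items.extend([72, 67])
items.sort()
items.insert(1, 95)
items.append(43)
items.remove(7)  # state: [1, 95, 8, 67, 72, 43]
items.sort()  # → [1, 8, 43, 67, 72, 95]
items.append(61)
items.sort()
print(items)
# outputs [1, 8, 43, 61, 67, 72, 95]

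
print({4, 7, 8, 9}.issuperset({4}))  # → True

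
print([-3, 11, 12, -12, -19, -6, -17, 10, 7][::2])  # [-3, 12, -19, -17, 7]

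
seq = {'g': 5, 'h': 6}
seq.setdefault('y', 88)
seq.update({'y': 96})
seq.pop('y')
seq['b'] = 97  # {'g': 5, 'h': 6, 'b': 97}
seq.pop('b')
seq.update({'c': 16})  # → {'g': 5, 'h': 6, 'c': 16}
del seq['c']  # {'g': 5, 'h': 6}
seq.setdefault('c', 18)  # 18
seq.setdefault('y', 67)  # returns 67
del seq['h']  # {'g': 5, 'c': 18, 'y': 67}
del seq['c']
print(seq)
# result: {'g': 5, 'y': 67}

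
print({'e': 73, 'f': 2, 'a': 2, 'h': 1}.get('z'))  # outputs None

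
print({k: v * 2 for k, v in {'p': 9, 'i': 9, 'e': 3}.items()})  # {'p': 18, 'i': 18, 'e': 6}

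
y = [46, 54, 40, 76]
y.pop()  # 76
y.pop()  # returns 40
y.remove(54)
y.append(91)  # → [46, 91]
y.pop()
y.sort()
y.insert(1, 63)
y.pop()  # 63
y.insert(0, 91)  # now [91, 46]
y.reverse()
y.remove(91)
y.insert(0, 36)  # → [36, 46]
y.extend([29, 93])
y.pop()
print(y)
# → [36, 46, 29]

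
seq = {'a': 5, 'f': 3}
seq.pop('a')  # 5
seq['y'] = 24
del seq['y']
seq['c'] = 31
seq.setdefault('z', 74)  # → 74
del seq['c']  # {'f': 3, 'z': 74}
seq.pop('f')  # 3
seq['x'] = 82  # {'z': 74, 'x': 82}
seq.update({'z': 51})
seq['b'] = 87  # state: {'z': 51, 'x': 82, 'b': 87}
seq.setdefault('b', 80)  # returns 87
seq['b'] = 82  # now {'z': 51, 'x': 82, 'b': 82}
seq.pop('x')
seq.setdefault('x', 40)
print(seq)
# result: {'z': 51, 'b': 82, 'x': 40}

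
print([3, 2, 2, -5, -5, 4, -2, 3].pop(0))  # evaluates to 3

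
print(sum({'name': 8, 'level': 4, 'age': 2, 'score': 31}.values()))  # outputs 45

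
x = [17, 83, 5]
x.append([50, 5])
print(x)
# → [17, 83, 5, [50, 5]]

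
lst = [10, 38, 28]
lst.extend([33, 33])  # [10, 38, 28, 33, 33]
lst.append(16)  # [10, 38, 28, 33, 33, 16]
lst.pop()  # 16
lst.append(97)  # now [10, 38, 28, 33, 33, 97]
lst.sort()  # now [10, 28, 33, 33, 38, 97]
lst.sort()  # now [10, 28, 33, 33, 38, 97]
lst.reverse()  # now [97, 38, 33, 33, 28, 10]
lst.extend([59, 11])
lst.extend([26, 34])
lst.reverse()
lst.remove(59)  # [34, 26, 11, 10, 28, 33, 33, 38, 97]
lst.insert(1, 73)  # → [34, 73, 26, 11, 10, 28, 33, 33, 38, 97]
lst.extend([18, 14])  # [34, 73, 26, 11, 10, 28, 33, 33, 38, 97, 18, 14]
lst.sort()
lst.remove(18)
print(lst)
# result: [10, 11, 14, 26, 28, 33, 33, 34, 38, 73, 97]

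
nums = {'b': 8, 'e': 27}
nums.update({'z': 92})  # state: {'b': 8, 'e': 27, 'z': 92}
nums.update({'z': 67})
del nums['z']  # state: {'b': 8, 'e': 27}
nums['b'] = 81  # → {'b': 81, 'e': 27}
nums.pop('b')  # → 81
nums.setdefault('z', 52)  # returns 52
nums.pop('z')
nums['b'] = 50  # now {'e': 27, 'b': 50}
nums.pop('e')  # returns 27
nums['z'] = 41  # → {'b': 50, 'z': 41}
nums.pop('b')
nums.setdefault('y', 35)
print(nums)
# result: {'z': 41, 'y': 35}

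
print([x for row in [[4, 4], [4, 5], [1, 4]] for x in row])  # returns [4, 4, 4, 5, 1, 4]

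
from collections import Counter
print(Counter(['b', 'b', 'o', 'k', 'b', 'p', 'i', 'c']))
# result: Counter({'b': 3, 'o': 1, 'k': 1, 'p': 1, 'i': 1, 'c': 1})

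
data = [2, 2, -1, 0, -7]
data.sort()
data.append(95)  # [-7, -1, 0, 2, 2, 95]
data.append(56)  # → [-7, -1, 0, 2, 2, 95, 56]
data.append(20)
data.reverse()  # [20, 56, 95, 2, 2, 0, -1, -7]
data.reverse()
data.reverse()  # [20, 56, 95, 2, 2, 0, -1, -7]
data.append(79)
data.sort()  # [-7, -1, 0, 2, 2, 20, 56, 79, 95]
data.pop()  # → 95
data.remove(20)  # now [-7, -1, 0, 2, 2, 56, 79]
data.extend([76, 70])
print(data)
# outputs [-7, -1, 0, 2, 2, 56, 79, 76, 70]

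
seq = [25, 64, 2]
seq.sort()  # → [2, 25, 64]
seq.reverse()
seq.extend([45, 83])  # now [64, 25, 2, 45, 83]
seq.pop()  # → 83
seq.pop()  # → 45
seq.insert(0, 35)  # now [35, 64, 25, 2]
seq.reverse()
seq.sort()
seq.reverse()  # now [64, 35, 25, 2]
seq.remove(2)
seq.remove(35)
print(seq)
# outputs [64, 25]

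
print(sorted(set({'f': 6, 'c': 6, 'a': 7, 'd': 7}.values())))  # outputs [6, 7]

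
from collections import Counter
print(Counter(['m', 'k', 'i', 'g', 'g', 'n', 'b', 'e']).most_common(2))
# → [('g', 2), ('m', 1)]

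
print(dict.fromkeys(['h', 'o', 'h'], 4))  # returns {'h': 4, 'o': 4}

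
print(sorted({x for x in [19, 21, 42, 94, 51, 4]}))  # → [4, 19, 21, 42, 51, 94]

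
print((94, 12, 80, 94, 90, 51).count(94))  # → 2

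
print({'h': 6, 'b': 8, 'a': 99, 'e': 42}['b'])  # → 8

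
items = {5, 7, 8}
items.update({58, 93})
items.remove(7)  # {5, 8, 58, 93}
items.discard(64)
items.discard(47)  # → {5, 8, 58, 93}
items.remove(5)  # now {8, 58, 93}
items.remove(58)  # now {8, 93}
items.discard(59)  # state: {8, 93}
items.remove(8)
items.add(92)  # {92, 93}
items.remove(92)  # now {93}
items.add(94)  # {93, 94}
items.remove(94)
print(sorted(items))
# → [93]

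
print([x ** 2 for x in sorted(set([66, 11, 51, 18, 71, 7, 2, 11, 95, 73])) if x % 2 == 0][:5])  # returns [4, 324, 4356]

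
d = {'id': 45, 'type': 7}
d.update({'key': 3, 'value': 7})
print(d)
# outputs {'id': 45, 'type': 7, 'key': 3, 'value': 7}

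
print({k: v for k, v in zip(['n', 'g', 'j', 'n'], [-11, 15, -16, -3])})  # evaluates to {'n': -3, 'g': 15, 'j': -16}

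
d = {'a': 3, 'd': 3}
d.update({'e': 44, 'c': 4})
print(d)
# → {'a': 3, 'd': 3, 'e': 44, 'c': 4}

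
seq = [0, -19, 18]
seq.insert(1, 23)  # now [0, 23, -19, 18]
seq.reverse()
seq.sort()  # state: [-19, 0, 18, 23]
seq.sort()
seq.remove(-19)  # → [0, 18, 23]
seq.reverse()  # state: [23, 18, 0]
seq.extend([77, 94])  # [23, 18, 0, 77, 94]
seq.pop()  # 94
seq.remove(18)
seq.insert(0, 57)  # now [57, 23, 0, 77]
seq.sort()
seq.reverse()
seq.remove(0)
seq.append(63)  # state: [77, 57, 23, 63]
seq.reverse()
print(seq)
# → [63, 23, 57, 77]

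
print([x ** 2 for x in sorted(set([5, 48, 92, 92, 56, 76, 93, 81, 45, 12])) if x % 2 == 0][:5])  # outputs [144, 2304, 3136, 5776, 8464]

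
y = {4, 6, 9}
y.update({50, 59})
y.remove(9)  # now {4, 6, 50, 59}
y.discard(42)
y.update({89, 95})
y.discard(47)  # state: {4, 6, 50, 59, 89, 95}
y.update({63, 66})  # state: {4, 6, 50, 59, 63, 66, 89, 95}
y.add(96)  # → {4, 6, 50, 59, 63, 66, 89, 95, 96}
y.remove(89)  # {4, 6, 50, 59, 63, 66, 95, 96}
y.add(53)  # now {4, 6, 50, 53, 59, 63, 66, 95, 96}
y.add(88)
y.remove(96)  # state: {4, 6, 50, 53, 59, 63, 66, 88, 95}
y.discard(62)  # {4, 6, 50, 53, 59, 63, 66, 88, 95}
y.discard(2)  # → {4, 6, 50, 53, 59, 63, 66, 88, 95}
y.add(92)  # {4, 6, 50, 53, 59, 63, 66, 88, 92, 95}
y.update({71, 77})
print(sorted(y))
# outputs [4, 6, 50, 53, 59, 63, 66, 71, 77, 88, 92, 95]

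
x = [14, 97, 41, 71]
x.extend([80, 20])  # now [14, 97, 41, 71, 80, 20]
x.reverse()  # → [20, 80, 71, 41, 97, 14]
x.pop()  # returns 14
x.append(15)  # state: [20, 80, 71, 41, 97, 15]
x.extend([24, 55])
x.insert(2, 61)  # [20, 80, 61, 71, 41, 97, 15, 24, 55]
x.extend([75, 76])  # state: [20, 80, 61, 71, 41, 97, 15, 24, 55, 75, 76]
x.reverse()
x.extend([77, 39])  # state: [76, 75, 55, 24, 15, 97, 41, 71, 61, 80, 20, 77, 39]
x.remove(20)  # [76, 75, 55, 24, 15, 97, 41, 71, 61, 80, 77, 39]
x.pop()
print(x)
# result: [76, 75, 55, 24, 15, 97, 41, 71, 61, 80, 77]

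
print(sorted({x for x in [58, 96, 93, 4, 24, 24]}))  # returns [4, 24, 58, 93, 96]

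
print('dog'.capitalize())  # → Dog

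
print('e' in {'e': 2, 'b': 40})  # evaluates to True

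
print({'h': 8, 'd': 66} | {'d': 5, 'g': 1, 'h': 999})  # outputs {'h': 999, 'd': 5, 'g': 1}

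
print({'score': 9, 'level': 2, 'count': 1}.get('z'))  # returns None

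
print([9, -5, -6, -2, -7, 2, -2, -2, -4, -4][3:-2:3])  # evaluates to [-2, -2]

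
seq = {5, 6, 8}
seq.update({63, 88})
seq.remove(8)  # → {5, 6, 63, 88}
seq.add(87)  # {5, 6, 63, 87, 88}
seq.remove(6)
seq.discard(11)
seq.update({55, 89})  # {5, 55, 63, 87, 88, 89}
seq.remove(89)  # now {5, 55, 63, 87, 88}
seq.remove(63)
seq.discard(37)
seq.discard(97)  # {5, 55, 87, 88}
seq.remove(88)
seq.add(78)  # {5, 55, 78, 87}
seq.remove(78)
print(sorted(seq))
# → [5, 55, 87]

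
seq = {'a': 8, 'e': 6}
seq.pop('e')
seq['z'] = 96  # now {'a': 8, 'z': 96}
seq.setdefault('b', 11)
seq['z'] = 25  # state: {'a': 8, 'z': 25, 'b': 11}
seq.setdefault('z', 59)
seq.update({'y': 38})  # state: {'a': 8, 'z': 25, 'b': 11, 'y': 38}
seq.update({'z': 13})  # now {'a': 8, 'z': 13, 'b': 11, 'y': 38}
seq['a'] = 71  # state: {'a': 71, 'z': 13, 'b': 11, 'y': 38}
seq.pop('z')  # 13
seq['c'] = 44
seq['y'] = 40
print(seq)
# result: {'a': 71, 'b': 11, 'y': 40, 'c': 44}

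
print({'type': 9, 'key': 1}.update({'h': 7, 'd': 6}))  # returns None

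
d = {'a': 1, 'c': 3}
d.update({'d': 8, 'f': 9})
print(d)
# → {'a': 1, 'c': 3, 'd': 8, 'f': 9}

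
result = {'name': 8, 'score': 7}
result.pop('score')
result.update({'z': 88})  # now {'name': 8, 'z': 88}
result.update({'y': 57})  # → {'name': 8, 'z': 88, 'y': 57}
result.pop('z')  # 88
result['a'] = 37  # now {'name': 8, 'y': 57, 'a': 37}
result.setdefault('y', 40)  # 57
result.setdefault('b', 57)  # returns 57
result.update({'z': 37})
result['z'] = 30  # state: {'name': 8, 'y': 57, 'a': 37, 'b': 57, 'z': 30}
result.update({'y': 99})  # {'name': 8, 'y': 99, 'a': 37, 'b': 57, 'z': 30}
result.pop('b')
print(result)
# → {'name': 8, 'y': 99, 'a': 37, 'z': 30}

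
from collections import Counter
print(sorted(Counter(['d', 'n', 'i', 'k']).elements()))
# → ['d', 'i', 'k', 'n']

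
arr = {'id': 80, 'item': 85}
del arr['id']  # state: {'item': 85}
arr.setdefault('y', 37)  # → 37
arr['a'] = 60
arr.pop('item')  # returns 85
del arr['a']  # {'y': 37}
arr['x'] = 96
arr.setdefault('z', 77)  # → 77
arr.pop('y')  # 37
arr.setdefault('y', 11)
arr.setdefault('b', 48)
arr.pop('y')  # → 11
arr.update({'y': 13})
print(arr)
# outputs {'x': 96, 'z': 77, 'b': 48, 'y': 13}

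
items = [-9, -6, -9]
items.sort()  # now [-9, -9, -6]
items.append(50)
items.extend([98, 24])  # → [-9, -9, -6, 50, 98, 24]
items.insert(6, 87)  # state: [-9, -9, -6, 50, 98, 24, 87]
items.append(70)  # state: [-9, -9, -6, 50, 98, 24, 87, 70]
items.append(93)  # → [-9, -9, -6, 50, 98, 24, 87, 70, 93]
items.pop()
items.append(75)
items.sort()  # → [-9, -9, -6, 24, 50, 70, 75, 87, 98]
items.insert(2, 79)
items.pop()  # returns 98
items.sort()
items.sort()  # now [-9, -9, -6, 24, 50, 70, 75, 79, 87]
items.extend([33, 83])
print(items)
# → [-9, -9, -6, 24, 50, 70, 75, 79, 87, 33, 83]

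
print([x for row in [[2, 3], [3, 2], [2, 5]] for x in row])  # [2, 3, 3, 2, 2, 5]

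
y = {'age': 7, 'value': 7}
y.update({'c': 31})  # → {'age': 7, 'value': 7, 'c': 31}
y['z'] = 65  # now {'age': 7, 'value': 7, 'c': 31, 'z': 65}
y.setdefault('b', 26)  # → 26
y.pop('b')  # 26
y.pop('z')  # 65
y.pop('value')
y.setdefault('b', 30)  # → 30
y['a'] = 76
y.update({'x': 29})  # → {'age': 7, 'c': 31, 'b': 30, 'a': 76, 'x': 29}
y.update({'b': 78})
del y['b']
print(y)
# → {'age': 7, 'c': 31, 'a': 76, 'x': 29}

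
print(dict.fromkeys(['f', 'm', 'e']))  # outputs {'f': None, 'm': None, 'e': None}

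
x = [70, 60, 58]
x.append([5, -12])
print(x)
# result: [70, 60, 58, [5, -12]]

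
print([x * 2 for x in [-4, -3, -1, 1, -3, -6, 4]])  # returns [-8, -6, -2, 2, -6, -12, 8]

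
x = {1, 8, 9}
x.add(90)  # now {1, 8, 9, 90}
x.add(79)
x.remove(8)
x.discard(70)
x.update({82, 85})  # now {1, 9, 79, 82, 85, 90}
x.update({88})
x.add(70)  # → {1, 9, 70, 79, 82, 85, 88, 90}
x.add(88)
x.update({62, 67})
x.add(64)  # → {1, 9, 62, 64, 67, 70, 79, 82, 85, 88, 90}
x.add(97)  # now {1, 9, 62, 64, 67, 70, 79, 82, 85, 88, 90, 97}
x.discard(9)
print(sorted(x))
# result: [1, 62, 64, 67, 70, 79, 82, 85, 88, 90, 97]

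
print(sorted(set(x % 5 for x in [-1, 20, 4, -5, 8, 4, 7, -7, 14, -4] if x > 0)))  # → [0, 2, 3, 4]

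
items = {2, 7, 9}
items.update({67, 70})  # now {2, 7, 9, 67, 70}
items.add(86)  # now {2, 7, 9, 67, 70, 86}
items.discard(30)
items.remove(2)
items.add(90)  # {7, 9, 67, 70, 86, 90}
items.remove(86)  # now {7, 9, 67, 70, 90}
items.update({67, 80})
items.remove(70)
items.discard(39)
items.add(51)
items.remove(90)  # {7, 9, 51, 67, 80}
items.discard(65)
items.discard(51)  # {7, 9, 67, 80}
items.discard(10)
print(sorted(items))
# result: [7, 9, 67, 80]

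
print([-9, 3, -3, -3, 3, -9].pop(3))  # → -3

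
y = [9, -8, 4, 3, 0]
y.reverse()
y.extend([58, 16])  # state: [0, 3, 4, -8, 9, 58, 16]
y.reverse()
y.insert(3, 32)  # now [16, 58, 9, 32, -8, 4, 3, 0]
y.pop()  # 0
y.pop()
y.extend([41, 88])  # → [16, 58, 9, 32, -8, 4, 41, 88]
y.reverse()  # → [88, 41, 4, -8, 32, 9, 58, 16]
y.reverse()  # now [16, 58, 9, 32, -8, 4, 41, 88]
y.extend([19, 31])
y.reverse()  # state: [31, 19, 88, 41, 4, -8, 32, 9, 58, 16]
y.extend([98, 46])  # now [31, 19, 88, 41, 4, -8, 32, 9, 58, 16, 98, 46]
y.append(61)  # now [31, 19, 88, 41, 4, -8, 32, 9, 58, 16, 98, 46, 61]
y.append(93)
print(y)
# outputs [31, 19, 88, 41, 4, -8, 32, 9, 58, 16, 98, 46, 61, 93]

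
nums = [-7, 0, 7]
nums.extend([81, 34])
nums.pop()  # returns 34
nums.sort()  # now [-7, 0, 7, 81]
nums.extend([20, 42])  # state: [-7, 0, 7, 81, 20, 42]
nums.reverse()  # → [42, 20, 81, 7, 0, -7]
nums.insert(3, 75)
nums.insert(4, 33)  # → [42, 20, 81, 75, 33, 7, 0, -7]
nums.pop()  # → -7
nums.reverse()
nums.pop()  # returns 42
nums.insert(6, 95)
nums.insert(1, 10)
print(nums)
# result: [0, 10, 7, 33, 75, 81, 20, 95]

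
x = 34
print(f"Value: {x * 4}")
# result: Value: 136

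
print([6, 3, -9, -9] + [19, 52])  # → [6, 3, -9, -9, 19, 52]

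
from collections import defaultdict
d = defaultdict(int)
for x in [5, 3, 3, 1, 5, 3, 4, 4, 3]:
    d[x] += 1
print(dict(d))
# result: {5: 2, 3: 4, 1: 1, 4: 2}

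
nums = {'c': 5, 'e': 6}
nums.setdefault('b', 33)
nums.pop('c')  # 5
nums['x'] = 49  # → {'e': 6, 'b': 33, 'x': 49}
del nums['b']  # {'e': 6, 'x': 49}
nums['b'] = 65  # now {'e': 6, 'x': 49, 'b': 65}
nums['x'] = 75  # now {'e': 6, 'x': 75, 'b': 65}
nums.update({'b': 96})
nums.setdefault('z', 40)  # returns 40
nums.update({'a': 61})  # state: {'e': 6, 'x': 75, 'b': 96, 'z': 40, 'a': 61}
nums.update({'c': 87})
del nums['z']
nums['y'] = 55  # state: {'e': 6, 'x': 75, 'b': 96, 'a': 61, 'c': 87, 'y': 55}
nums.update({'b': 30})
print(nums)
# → {'e': 6, 'x': 75, 'b': 30, 'a': 61, 'c': 87, 'y': 55}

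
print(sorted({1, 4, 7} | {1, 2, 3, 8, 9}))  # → [1, 2, 3, 4, 7, 8, 9]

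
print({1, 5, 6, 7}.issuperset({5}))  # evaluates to True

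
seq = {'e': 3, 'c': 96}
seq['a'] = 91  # {'e': 3, 'c': 96, 'a': 91}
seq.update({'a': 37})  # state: {'e': 3, 'c': 96, 'a': 37}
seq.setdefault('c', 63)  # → 96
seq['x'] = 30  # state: {'e': 3, 'c': 96, 'a': 37, 'x': 30}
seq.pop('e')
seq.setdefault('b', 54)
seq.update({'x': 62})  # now {'c': 96, 'a': 37, 'x': 62, 'b': 54}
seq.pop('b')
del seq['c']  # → {'a': 37, 'x': 62}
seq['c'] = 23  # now {'a': 37, 'x': 62, 'c': 23}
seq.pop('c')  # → 23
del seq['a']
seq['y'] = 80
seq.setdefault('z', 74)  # 74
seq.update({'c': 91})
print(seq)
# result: {'x': 62, 'y': 80, 'z': 74, 'c': 91}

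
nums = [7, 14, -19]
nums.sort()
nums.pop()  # 14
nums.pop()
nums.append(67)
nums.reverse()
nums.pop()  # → -19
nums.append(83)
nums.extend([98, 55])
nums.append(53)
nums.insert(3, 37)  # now [67, 83, 98, 37, 55, 53]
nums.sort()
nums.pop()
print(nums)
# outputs [37, 53, 55, 67, 83]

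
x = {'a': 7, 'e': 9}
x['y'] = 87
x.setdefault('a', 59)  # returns 7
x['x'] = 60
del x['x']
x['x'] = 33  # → {'a': 7, 'e': 9, 'y': 87, 'x': 33}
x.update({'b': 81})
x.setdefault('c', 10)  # 10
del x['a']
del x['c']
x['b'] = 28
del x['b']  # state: {'e': 9, 'y': 87, 'x': 33}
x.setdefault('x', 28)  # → 33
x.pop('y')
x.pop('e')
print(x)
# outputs {'x': 33}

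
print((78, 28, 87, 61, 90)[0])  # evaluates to 78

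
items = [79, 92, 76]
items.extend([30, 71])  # [79, 92, 76, 30, 71]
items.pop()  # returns 71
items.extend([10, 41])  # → [79, 92, 76, 30, 10, 41]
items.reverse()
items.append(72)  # [41, 10, 30, 76, 92, 79, 72]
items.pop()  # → 72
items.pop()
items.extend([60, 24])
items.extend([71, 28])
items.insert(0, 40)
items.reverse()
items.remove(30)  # [28, 71, 24, 60, 92, 76, 10, 41, 40]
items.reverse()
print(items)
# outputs [40, 41, 10, 76, 92, 60, 24, 71, 28]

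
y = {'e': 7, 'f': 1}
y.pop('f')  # 1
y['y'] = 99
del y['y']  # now {'e': 7}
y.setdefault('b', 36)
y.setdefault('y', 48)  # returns 48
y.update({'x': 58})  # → {'e': 7, 'b': 36, 'y': 48, 'x': 58}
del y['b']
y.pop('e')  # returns 7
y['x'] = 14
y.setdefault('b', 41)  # 41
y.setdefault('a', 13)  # 13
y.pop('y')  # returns 48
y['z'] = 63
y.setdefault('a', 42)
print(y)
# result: {'x': 14, 'b': 41, 'a': 13, 'z': 63}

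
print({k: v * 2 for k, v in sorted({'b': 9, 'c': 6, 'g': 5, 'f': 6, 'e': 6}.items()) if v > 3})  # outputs {'b': 18, 'c': 12, 'e': 12, 'f': 12, 'g': 10}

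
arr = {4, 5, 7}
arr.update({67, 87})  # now {4, 5, 7, 67, 87}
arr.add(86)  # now {4, 5, 7, 67, 86, 87}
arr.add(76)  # {4, 5, 7, 67, 76, 86, 87}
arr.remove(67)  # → {4, 5, 7, 76, 86, 87}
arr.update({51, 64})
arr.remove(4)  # {5, 7, 51, 64, 76, 86, 87}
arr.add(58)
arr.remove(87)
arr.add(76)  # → {5, 7, 51, 58, 64, 76, 86}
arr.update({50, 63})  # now {5, 7, 50, 51, 58, 63, 64, 76, 86}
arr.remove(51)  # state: {5, 7, 50, 58, 63, 64, 76, 86}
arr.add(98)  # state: {5, 7, 50, 58, 63, 64, 76, 86, 98}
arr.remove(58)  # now {5, 7, 50, 63, 64, 76, 86, 98}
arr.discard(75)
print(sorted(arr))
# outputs [5, 7, 50, 63, 64, 76, 86, 98]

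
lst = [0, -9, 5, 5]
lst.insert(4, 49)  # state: [0, -9, 5, 5, 49]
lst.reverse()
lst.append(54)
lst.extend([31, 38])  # [49, 5, 5, -9, 0, 54, 31, 38]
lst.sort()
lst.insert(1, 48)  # [-9, 48, 0, 5, 5, 31, 38, 49, 54]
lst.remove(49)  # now [-9, 48, 0, 5, 5, 31, 38, 54]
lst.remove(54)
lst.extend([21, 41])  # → [-9, 48, 0, 5, 5, 31, 38, 21, 41]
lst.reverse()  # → [41, 21, 38, 31, 5, 5, 0, 48, -9]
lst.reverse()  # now [-9, 48, 0, 5, 5, 31, 38, 21, 41]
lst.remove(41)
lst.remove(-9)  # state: [48, 0, 5, 5, 31, 38, 21]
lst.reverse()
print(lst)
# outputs [21, 38, 31, 5, 5, 0, 48]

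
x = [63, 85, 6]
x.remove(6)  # [63, 85]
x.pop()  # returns 85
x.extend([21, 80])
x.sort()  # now [21, 63, 80]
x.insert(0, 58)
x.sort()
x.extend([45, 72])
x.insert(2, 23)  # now [21, 58, 23, 63, 80, 45, 72]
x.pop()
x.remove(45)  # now [21, 58, 23, 63, 80]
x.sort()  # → [21, 23, 58, 63, 80]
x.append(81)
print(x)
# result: [21, 23, 58, 63, 80, 81]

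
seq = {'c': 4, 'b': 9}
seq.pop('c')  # 4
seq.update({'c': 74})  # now {'b': 9, 'c': 74}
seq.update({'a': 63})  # {'b': 9, 'c': 74, 'a': 63}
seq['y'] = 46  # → {'b': 9, 'c': 74, 'a': 63, 'y': 46}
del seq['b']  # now {'c': 74, 'a': 63, 'y': 46}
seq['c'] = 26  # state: {'c': 26, 'a': 63, 'y': 46}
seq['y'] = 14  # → {'c': 26, 'a': 63, 'y': 14}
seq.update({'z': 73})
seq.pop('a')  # 63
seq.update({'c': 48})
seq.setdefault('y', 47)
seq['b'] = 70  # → {'c': 48, 'y': 14, 'z': 73, 'b': 70}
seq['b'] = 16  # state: {'c': 48, 'y': 14, 'z': 73, 'b': 16}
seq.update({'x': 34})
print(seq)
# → {'c': 48, 'y': 14, 'z': 73, 'b': 16, 'x': 34}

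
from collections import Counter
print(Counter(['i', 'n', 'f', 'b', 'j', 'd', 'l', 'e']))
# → Counter({'i': 1, 'n': 1, 'f': 1, 'b': 1, 'j': 1, 'd': 1, 'l': 1, 'e': 1})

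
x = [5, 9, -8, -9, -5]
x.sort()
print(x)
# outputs [-9, -8, -5, 5, 9]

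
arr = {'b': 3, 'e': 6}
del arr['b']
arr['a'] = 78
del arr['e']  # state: {'a': 78}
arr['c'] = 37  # {'a': 78, 'c': 37}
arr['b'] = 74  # {'a': 78, 'c': 37, 'b': 74}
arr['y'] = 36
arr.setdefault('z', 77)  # 77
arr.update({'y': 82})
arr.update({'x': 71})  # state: {'a': 78, 'c': 37, 'b': 74, 'y': 82, 'z': 77, 'x': 71}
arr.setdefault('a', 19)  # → 78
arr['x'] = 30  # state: {'a': 78, 'c': 37, 'b': 74, 'y': 82, 'z': 77, 'x': 30}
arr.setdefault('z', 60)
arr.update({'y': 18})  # {'a': 78, 'c': 37, 'b': 74, 'y': 18, 'z': 77, 'x': 30}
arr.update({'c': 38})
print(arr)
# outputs {'a': 78, 'c': 38, 'b': 74, 'y': 18, 'z': 77, 'x': 30}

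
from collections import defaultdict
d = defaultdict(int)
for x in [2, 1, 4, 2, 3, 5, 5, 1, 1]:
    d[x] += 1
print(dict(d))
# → {2: 2, 1: 3, 4: 1, 3: 1, 5: 2}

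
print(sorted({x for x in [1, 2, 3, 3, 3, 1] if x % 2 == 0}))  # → [2]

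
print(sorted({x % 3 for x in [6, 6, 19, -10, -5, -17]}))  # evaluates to [0, 1, 2]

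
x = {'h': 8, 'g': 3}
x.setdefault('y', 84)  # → 84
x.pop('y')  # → 84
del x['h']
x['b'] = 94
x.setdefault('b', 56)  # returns 94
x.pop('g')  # 3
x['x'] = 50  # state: {'b': 94, 'x': 50}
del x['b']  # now {'x': 50}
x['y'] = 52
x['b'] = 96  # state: {'x': 50, 'y': 52, 'b': 96}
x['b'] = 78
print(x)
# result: {'x': 50, 'y': 52, 'b': 78}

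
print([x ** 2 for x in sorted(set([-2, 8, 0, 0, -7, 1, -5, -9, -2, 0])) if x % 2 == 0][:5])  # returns [4, 0, 64]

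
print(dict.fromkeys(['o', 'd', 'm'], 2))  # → {'o': 2, 'd': 2, 'm': 2}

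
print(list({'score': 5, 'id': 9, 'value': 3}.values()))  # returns [5, 9, 3]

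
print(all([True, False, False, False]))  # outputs False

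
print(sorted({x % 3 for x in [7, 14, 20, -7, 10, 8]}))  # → [1, 2]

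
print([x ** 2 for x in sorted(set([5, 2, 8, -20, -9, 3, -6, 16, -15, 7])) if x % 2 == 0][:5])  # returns [400, 36, 4, 64, 256]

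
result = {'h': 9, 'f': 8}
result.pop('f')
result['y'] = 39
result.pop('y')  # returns 39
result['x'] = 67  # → {'h': 9, 'x': 67}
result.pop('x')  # 67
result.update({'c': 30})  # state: {'h': 9, 'c': 30}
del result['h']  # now {'c': 30}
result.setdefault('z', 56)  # 56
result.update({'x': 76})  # {'c': 30, 'z': 56, 'x': 76}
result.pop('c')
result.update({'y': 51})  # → {'z': 56, 'x': 76, 'y': 51}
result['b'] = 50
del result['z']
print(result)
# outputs {'x': 76, 'y': 51, 'b': 50}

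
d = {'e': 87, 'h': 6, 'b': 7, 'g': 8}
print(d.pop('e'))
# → 87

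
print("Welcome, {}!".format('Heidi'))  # Welcome, Heidi!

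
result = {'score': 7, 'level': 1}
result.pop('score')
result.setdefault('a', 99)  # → 99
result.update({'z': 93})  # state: {'level': 1, 'a': 99, 'z': 93}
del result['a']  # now {'level': 1, 'z': 93}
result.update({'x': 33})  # {'level': 1, 'z': 93, 'x': 33}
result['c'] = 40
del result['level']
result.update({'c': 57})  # {'z': 93, 'x': 33, 'c': 57}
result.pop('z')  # 93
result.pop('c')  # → 57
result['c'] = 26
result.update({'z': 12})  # {'x': 33, 'c': 26, 'z': 12}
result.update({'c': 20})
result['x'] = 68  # {'x': 68, 'c': 20, 'z': 12}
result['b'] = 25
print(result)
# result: {'x': 68, 'c': 20, 'z': 12, 'b': 25}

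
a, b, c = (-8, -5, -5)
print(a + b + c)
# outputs -18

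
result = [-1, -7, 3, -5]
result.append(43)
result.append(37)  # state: [-1, -7, 3, -5, 43, 37]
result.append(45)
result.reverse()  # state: [45, 37, 43, -5, 3, -7, -1]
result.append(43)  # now [45, 37, 43, -5, 3, -7, -1, 43]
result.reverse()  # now [43, -1, -7, 3, -5, 43, 37, 45]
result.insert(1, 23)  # [43, 23, -1, -7, 3, -5, 43, 37, 45]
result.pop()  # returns 45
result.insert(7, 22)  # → [43, 23, -1, -7, 3, -5, 43, 22, 37]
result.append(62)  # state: [43, 23, -1, -7, 3, -5, 43, 22, 37, 62]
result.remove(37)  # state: [43, 23, -1, -7, 3, -5, 43, 22, 62]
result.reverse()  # [62, 22, 43, -5, 3, -7, -1, 23, 43]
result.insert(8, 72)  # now [62, 22, 43, -5, 3, -7, -1, 23, 72, 43]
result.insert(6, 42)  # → [62, 22, 43, -5, 3, -7, 42, -1, 23, 72, 43]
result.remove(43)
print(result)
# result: [62, 22, -5, 3, -7, 42, -1, 23, 72, 43]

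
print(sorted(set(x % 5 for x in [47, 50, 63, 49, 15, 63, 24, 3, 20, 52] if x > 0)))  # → [0, 2, 3, 4]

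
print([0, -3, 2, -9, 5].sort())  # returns None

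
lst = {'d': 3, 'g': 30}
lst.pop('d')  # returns 3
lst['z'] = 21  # {'g': 30, 'z': 21}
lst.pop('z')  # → 21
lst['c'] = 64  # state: {'g': 30, 'c': 64}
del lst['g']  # {'c': 64}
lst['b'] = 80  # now {'c': 64, 'b': 80}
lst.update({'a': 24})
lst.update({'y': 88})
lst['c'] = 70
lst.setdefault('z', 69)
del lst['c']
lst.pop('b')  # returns 80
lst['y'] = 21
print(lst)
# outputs {'a': 24, 'y': 21, 'z': 69}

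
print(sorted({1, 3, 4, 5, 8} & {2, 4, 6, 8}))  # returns [4, 8]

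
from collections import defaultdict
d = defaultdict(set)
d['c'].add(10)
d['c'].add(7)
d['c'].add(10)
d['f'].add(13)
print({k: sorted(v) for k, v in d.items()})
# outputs {'c': [7, 10], 'f': [13]}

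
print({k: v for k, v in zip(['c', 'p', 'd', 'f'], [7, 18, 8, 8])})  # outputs {'c': 7, 'p': 18, 'd': 8, 'f': 8}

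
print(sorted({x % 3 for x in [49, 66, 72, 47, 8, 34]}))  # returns [0, 1, 2]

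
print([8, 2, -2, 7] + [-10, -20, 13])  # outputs [8, 2, -2, 7, -10, -20, 13]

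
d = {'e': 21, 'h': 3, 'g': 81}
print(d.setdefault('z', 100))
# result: 100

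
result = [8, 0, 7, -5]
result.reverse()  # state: [-5, 7, 0, 8]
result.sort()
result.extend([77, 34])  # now [-5, 0, 7, 8, 77, 34]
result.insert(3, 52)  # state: [-5, 0, 7, 52, 8, 77, 34]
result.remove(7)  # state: [-5, 0, 52, 8, 77, 34]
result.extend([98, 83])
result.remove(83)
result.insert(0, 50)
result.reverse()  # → [98, 34, 77, 8, 52, 0, -5, 50]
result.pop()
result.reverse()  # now [-5, 0, 52, 8, 77, 34, 98]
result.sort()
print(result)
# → [-5, 0, 8, 34, 52, 77, 98]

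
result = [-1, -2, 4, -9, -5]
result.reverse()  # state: [-5, -9, 4, -2, -1]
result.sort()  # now [-9, -5, -2, -1, 4]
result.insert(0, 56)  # [56, -9, -5, -2, -1, 4]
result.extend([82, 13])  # [56, -9, -5, -2, -1, 4, 82, 13]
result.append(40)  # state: [56, -9, -5, -2, -1, 4, 82, 13, 40]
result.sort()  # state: [-9, -5, -2, -1, 4, 13, 40, 56, 82]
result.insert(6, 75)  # [-9, -5, -2, -1, 4, 13, 75, 40, 56, 82]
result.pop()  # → 82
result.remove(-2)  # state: [-9, -5, -1, 4, 13, 75, 40, 56]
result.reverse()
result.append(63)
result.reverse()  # [63, -9, -5, -1, 4, 13, 75, 40, 56]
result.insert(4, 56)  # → [63, -9, -5, -1, 56, 4, 13, 75, 40, 56]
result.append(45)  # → [63, -9, -5, -1, 56, 4, 13, 75, 40, 56, 45]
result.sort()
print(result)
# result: [-9, -5, -1, 4, 13, 40, 45, 56, 56, 63, 75]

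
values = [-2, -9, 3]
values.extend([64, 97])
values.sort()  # [-9, -2, 3, 64, 97]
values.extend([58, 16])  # [-9, -2, 3, 64, 97, 58, 16]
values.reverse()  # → [16, 58, 97, 64, 3, -2, -9]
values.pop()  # -9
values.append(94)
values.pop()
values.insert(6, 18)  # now [16, 58, 97, 64, 3, -2, 18]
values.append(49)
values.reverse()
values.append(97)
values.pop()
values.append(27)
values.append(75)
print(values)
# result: [49, 18, -2, 3, 64, 97, 58, 16, 27, 75]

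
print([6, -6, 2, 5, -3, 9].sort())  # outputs None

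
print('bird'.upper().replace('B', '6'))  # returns 6IRD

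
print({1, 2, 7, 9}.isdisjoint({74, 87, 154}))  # True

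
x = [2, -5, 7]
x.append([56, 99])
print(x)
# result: [2, -5, 7, [56, 99]]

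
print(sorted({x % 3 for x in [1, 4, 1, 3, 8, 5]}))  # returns [0, 1, 2]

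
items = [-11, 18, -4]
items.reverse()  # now [-4, 18, -11]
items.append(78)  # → [-4, 18, -11, 78]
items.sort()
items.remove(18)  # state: [-11, -4, 78]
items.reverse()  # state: [78, -4, -11]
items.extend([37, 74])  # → [78, -4, -11, 37, 74]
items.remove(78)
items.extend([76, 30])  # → [-4, -11, 37, 74, 76, 30]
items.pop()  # 30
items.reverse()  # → [76, 74, 37, -11, -4]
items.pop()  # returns -4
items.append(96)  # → [76, 74, 37, -11, 96]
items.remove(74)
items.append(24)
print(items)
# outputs [76, 37, -11, 96, 24]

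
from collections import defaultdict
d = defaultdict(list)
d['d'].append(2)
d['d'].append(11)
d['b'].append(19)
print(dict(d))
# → {'d': [2, 11], 'b': [19]}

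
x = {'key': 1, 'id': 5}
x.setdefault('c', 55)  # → 55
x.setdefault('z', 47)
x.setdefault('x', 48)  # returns 48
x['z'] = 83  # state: {'key': 1, 'id': 5, 'c': 55, 'z': 83, 'x': 48}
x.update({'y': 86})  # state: {'key': 1, 'id': 5, 'c': 55, 'z': 83, 'x': 48, 'y': 86}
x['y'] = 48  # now {'key': 1, 'id': 5, 'c': 55, 'z': 83, 'x': 48, 'y': 48}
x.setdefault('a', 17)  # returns 17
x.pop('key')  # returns 1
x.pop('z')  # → 83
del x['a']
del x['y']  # {'id': 5, 'c': 55, 'x': 48}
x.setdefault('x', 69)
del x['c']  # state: {'id': 5, 'x': 48}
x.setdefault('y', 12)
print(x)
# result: {'id': 5, 'x': 48, 'y': 12}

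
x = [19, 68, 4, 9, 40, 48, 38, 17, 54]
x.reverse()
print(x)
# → [54, 17, 38, 48, 40, 9, 4, 68, 19]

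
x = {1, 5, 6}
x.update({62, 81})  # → {1, 5, 6, 62, 81}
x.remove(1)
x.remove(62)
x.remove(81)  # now {5, 6}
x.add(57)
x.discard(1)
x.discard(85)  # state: {5, 6, 57}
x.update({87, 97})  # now {5, 6, 57, 87, 97}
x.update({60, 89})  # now {5, 6, 57, 60, 87, 89, 97}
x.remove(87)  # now {5, 6, 57, 60, 89, 97}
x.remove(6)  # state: {5, 57, 60, 89, 97}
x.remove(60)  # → {5, 57, 89, 97}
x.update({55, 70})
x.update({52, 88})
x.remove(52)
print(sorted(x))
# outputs [5, 55, 57, 70, 88, 89, 97]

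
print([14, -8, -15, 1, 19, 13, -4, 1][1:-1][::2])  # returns [-8, 1, 13]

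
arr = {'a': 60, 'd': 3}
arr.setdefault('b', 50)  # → 50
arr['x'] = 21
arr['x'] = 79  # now {'a': 60, 'd': 3, 'b': 50, 'x': 79}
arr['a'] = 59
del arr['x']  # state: {'a': 59, 'd': 3, 'b': 50}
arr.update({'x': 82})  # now {'a': 59, 'd': 3, 'b': 50, 'x': 82}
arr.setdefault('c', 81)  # 81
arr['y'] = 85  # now {'a': 59, 'd': 3, 'b': 50, 'x': 82, 'c': 81, 'y': 85}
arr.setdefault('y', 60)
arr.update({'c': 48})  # {'a': 59, 'd': 3, 'b': 50, 'x': 82, 'c': 48, 'y': 85}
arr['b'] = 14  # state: {'a': 59, 'd': 3, 'b': 14, 'x': 82, 'c': 48, 'y': 85}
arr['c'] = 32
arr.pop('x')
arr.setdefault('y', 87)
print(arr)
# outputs {'a': 59, 'd': 3, 'b': 14, 'c': 32, 'y': 85}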